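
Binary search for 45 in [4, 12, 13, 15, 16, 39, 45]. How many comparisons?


Search for 45:
[0,6] mid=3 arr[3]=15
[4,6] mid=5 arr[5]=39
[6,6] mid=6 arr[6]=45
Total: 3 comparisons


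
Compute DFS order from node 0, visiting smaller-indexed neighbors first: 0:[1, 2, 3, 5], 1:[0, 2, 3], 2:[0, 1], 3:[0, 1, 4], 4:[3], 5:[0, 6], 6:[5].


DFS stack-based: start with [0]
Visit order: [0, 1, 2, 3, 4, 5, 6]


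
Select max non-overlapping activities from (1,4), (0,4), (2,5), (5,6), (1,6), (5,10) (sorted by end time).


Greedy: pick earliest-ending, then skip overlaps.
Selected (2 activities): [(1, 4), (5, 6)]


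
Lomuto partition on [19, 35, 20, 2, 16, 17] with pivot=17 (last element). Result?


Elements <= 17 go left of pivot.
Result: [2, 16, 17, 19, 35, 20], pivot at index 2


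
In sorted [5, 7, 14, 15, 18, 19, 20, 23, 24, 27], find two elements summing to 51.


Two pointers: lo=0, hi=9
Found pair: (24, 27) summing to 51


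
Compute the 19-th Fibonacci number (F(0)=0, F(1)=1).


F(n)=F(n-1)+F(n-2)
...F(17)=1597, F(18)=2584, F(19)=4181


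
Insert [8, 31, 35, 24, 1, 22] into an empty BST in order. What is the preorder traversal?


Root = 8; build tree by BST insertion.
Preorder traversal: [8, 1, 31, 24, 22, 35]


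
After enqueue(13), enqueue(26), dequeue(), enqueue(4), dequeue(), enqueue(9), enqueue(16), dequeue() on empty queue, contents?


enqueue(13) -> [13]
enqueue(26) -> [13, 26]
dequeue() returns 13 -> [26]
enqueue(4) -> [26, 4]
dequeue() returns 26 -> [4]
enqueue(9) -> [4, 9]
enqueue(16) -> [4, 9, 16]
dequeue() returns 4 -> [9, 16]
Final queue (front to back): [9, 16]


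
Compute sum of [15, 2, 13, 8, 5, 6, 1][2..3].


Prefix sums: [0, 15, 17, 30, 38, 43, 49, 50]
Sum[2..3] = prefix[4] - prefix[2] = 38 - 17 = 21


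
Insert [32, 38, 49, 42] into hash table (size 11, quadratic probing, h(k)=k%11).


Insertions: 32->slot 10; 38->slot 5; 49->slot 6; 42->slot 9
Table: [None, None, None, None, None, 38, 49, None, None, 42, 32]


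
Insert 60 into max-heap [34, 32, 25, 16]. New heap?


Append 60: [34, 32, 25, 16, 60]
Bubble up: swap idx 4(60) with idx 1(32); swap idx 1(60) with idx 0(34)
Result: [60, 34, 25, 16, 32]


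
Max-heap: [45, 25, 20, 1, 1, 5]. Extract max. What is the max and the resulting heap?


Max = 45
Replace root with last, heapify down
Resulting heap: [25, 5, 20, 1, 1]


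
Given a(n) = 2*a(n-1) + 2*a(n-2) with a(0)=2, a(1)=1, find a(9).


Build bottom-up:
...a(7)=808, a(8)=2208, a(9)=2*2208+2*808=6032


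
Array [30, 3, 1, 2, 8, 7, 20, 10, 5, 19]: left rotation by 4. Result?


Left rotate by 4: [8, 7, 20, 10, 5, 19, 30, 3, 1, 2]


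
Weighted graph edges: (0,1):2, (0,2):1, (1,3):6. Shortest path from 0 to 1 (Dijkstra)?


Dijkstra from 0:
Distances: {0: 0, 1: 2, 2: 1, 3: 8}
Shortest distance to 1 = 2, path = [0, 1]


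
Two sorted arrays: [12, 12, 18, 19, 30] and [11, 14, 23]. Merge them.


Compare heads, take smaller each step.
Merged: [11, 12, 12, 14, 18, 19, 23, 30]


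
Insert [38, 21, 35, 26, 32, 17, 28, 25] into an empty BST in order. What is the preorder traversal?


Root = 38; build tree by BST insertion.
Preorder traversal: [38, 21, 17, 35, 26, 25, 32, 28]


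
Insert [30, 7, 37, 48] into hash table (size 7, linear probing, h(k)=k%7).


Insertions: 30->slot 2; 7->slot 0; 37->slot 3; 48->slot 6
Table: [7, None, 30, 37, None, None, 48]


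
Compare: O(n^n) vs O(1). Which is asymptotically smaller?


constant grows slower than n^n
O(1) is asymptotically smaller; O(n^n) grows faster


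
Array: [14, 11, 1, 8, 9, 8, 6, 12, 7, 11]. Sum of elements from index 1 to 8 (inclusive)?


Prefix sums: [0, 14, 25, 26, 34, 43, 51, 57, 69, 76, 87]
Sum[1..8] = prefix[9] - prefix[1] = 76 - 14 = 62


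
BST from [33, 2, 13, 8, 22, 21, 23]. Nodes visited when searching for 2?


BST root = 33
Search for 2: compare at each node
Path: [33, 2]


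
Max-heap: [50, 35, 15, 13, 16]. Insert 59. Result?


Append 59: [50, 35, 15, 13, 16, 59]
Bubble up: swap idx 5(59) with idx 2(15); swap idx 2(59) with idx 0(50)
Result: [59, 35, 50, 13, 16, 15]


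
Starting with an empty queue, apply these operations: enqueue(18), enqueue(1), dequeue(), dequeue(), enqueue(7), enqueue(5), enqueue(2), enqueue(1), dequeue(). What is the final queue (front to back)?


enqueue(18) -> [18]
enqueue(1) -> [18, 1]
dequeue() returns 18 -> [1]
dequeue() returns 1 -> []
enqueue(7) -> [7]
enqueue(5) -> [7, 5]
enqueue(2) -> [7, 5, 2]
enqueue(1) -> [7, 5, 2, 1]
dequeue() returns 7 -> [5, 2, 1]
Final queue (front to back): [5, 2, 1]


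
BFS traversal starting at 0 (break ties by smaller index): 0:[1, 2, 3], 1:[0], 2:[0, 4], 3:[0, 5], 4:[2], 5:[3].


BFS queue: start with [0]
Visit order: [0, 1, 2, 3, 4, 5]


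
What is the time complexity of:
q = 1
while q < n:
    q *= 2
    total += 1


Per nesting level: O(log n) = O(log n)
Complexity: O(log n)


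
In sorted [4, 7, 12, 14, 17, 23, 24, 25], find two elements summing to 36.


Two pointers: lo=0, hi=7
Found pair: (12, 24) summing to 36


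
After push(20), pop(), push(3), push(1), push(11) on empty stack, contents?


push(20) -> [20]
pop() returns 20 -> []
push(3) -> [3]
push(1) -> [3, 1]
push(11) -> [3, 1, 11]
Final stack (bottom to top): [3, 1, 11]


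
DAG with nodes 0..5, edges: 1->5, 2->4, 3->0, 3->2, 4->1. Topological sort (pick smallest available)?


Kahn's algorithm, process smallest node first
Order: [3, 0, 2, 4, 1, 5]


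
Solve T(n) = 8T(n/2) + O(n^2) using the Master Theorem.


a=8, b=2, c=2. log_2(8)=3 > c=2. Case 1: O(n^log_b(a)) = O(n^3)
Complexity: O(n^3)


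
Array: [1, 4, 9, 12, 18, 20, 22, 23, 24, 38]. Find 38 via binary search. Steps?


Search for 38:
[0,9] mid=4 arr[4]=18
[5,9] mid=7 arr[7]=23
[8,9] mid=8 arr[8]=24
[9,9] mid=9 arr[9]=38
Total: 4 comparisons


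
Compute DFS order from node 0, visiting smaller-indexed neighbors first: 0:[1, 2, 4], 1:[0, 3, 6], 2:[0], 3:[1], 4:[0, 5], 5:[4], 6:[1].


DFS stack-based: start with [0]
Visit order: [0, 1, 3, 6, 2, 4, 5]


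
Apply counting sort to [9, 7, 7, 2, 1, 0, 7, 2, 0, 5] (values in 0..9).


Count array: [2, 1, 2, 0, 0, 1, 0, 3, 0, 1]
Reconstruct: [0, 0, 1, 2, 2, 5, 7, 7, 7, 9]


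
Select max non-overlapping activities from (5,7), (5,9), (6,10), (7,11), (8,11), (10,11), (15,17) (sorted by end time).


Greedy: pick earliest-ending, then skip overlaps.
Selected (3 activities): [(5, 7), (7, 11), (15, 17)]


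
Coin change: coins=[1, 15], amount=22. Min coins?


dp[0]=0; dp[i]=1+min(dp[i-c] for c in coins)
...dp[17]=3, dp[18]=4, dp[19]=5, dp[20]=6, dp[21]=7, dp[22]=8
Minimum coins for 22 = 8


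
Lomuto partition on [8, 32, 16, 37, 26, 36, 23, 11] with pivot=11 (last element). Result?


Elements <= 11 go left of pivot.
Result: [8, 11, 16, 37, 26, 36, 23, 32], pivot at index 1


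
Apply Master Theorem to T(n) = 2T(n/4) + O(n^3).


a=2, b=4, c=3. log_4(2)=0.5 < c=3. Case 3: O(n^c) = O(n^3)
Complexity: O(n^3)


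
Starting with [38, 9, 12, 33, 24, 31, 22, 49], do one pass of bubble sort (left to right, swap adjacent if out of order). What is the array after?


After one pass: [9, 12, 33, 24, 31, 22, 38, 49]


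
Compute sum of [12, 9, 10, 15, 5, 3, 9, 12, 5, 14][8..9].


Prefix sums: [0, 12, 21, 31, 46, 51, 54, 63, 75, 80, 94]
Sum[8..9] = prefix[10] - prefix[8] = 94 - 75 = 19


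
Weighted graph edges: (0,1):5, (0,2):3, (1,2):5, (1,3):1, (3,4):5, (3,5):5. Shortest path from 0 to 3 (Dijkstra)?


Dijkstra from 0:
Distances: {0: 0, 1: 5, 2: 3, 3: 6, 4: 11, 5: 11}
Shortest distance to 3 = 6, path = [0, 1, 3]


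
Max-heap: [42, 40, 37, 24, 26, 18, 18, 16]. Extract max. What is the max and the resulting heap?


Max = 42
Replace root with last, heapify down
Resulting heap: [40, 26, 37, 24, 16, 18, 18]


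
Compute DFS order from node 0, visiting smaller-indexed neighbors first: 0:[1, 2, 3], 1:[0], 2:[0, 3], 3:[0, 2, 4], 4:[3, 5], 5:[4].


DFS stack-based: start with [0]
Visit order: [0, 1, 2, 3, 4, 5]


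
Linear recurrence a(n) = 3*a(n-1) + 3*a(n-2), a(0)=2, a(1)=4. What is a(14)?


Build bottom-up:
...a(12)=10744002, a(13)=40733604, a(14)=3*40733604+3*10744002=154432818


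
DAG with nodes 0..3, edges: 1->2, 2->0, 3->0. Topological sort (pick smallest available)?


Kahn's algorithm, process smallest node first
Order: [1, 2, 3, 0]


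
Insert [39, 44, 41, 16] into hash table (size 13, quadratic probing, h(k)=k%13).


Insertions: 39->slot 0; 44->slot 5; 41->slot 2; 16->slot 3
Table: [39, None, 41, 16, None, 44, None, None, None, None, None, None, None]


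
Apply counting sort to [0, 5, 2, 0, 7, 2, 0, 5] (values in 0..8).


Count array: [3, 0, 2, 0, 0, 2, 0, 1, 0]
Reconstruct: [0, 0, 0, 2, 2, 5, 5, 7]


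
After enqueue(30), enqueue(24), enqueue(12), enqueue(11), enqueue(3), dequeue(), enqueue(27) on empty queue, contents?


enqueue(30) -> [30]
enqueue(24) -> [30, 24]
enqueue(12) -> [30, 24, 12]
enqueue(11) -> [30, 24, 12, 11]
enqueue(3) -> [30, 24, 12, 11, 3]
dequeue() returns 30 -> [24, 12, 11, 3]
enqueue(27) -> [24, 12, 11, 3, 27]
Final queue (front to back): [24, 12, 11, 3, 27]


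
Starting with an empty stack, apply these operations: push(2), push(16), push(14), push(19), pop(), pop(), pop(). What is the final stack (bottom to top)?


push(2) -> [2]
push(16) -> [2, 16]
push(14) -> [2, 16, 14]
push(19) -> [2, 16, 14, 19]
pop() returns 19 -> [2, 16, 14]
pop() returns 14 -> [2, 16]
pop() returns 16 -> [2]
Final stack (bottom to top): [2]


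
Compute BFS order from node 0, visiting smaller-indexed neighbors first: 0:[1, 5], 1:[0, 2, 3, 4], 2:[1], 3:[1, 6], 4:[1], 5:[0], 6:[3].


BFS queue: start with [0]
Visit order: [0, 1, 5, 2, 3, 4, 6]


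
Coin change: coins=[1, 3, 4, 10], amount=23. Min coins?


dp[0]=0; dp[i]=1+min(dp[i-c] for c in coins)
...dp[18]=3, dp[19]=4, dp[20]=2, dp[21]=3, dp[22]=4, dp[23]=3
Minimum coins for 23 = 3


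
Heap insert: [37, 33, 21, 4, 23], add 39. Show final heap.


Append 39: [37, 33, 21, 4, 23, 39]
Bubble up: swap idx 5(39) with idx 2(21); swap idx 2(39) with idx 0(37)
Result: [39, 33, 37, 4, 23, 21]


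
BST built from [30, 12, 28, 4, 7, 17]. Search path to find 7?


BST root = 30
Search for 7: compare at each node
Path: [30, 12, 4, 7]


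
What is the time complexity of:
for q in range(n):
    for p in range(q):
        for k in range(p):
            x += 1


Per nesting level: O(n) * O(n) [triangular over q] * O(n) [triangular over p] = O(n^3)
Complexity: O(n^3)


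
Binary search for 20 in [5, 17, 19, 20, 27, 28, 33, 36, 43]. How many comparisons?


Search for 20:
[0,8] mid=4 arr[4]=27
[0,3] mid=1 arr[1]=17
[2,3] mid=2 arr[2]=19
[3,3] mid=3 arr[3]=20
Total: 4 comparisons


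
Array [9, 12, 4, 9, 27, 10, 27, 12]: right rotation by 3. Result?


Right rotate by 3: [10, 27, 12, 9, 12, 4, 9, 27]


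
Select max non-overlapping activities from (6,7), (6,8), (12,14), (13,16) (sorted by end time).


Greedy: pick earliest-ending, then skip overlaps.
Selected (2 activities): [(6, 7), (12, 14)]


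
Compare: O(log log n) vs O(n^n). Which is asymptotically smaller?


double-logarithmic grows slower than n^n
O(log log n) is asymptotically smaller; O(n^n) grows faster


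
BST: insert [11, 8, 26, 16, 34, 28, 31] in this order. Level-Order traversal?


Root = 11; build tree by BST insertion.
Level-Order traversal: [11, 8, 26, 16, 34, 28, 31]


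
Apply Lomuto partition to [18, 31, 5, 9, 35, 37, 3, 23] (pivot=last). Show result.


Elements <= 23 go left of pivot.
Result: [18, 5, 9, 3, 23, 37, 31, 35], pivot at index 4


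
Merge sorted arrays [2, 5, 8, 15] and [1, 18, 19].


Compare heads, take smaller each step.
Merged: [1, 2, 5, 8, 15, 18, 19]


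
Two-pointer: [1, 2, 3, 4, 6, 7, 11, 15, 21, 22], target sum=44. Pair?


Two pointers: lo=0, hi=9
No pair sums to 44


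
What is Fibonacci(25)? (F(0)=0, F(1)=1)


F(n)=F(n-1)+F(n-2)
...F(23)=28657, F(24)=46368, F(25)=75025


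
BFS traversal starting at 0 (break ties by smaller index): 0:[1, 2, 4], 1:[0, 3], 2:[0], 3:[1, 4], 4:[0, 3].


BFS queue: start with [0]
Visit order: [0, 1, 2, 4, 3]


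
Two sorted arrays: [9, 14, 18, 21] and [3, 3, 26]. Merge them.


Compare heads, take smaller each step.
Merged: [3, 3, 9, 14, 18, 21, 26]


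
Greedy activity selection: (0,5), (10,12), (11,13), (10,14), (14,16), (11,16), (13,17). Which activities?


Greedy: pick earliest-ending, then skip overlaps.
Selected (3 activities): [(0, 5), (10, 12), (14, 16)]


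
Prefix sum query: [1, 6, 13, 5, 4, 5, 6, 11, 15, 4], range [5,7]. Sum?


Prefix sums: [0, 1, 7, 20, 25, 29, 34, 40, 51, 66, 70]
Sum[5..7] = prefix[8] - prefix[5] = 51 - 29 = 22


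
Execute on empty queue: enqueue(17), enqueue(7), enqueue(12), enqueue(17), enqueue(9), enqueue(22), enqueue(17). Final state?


enqueue(17) -> [17]
enqueue(7) -> [17, 7]
enqueue(12) -> [17, 7, 12]
enqueue(17) -> [17, 7, 12, 17]
enqueue(9) -> [17, 7, 12, 17, 9]
enqueue(22) -> [17, 7, 12, 17, 9, 22]
enqueue(17) -> [17, 7, 12, 17, 9, 22, 17]
Final queue (front to back): [17, 7, 12, 17, 9, 22, 17]


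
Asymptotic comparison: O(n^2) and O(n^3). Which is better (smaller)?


quadratic grows slower than cubic
O(n^2) is asymptotically smaller; O(n^3) grows faster


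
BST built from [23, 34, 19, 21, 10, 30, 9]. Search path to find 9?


BST root = 23
Search for 9: compare at each node
Path: [23, 19, 10, 9]


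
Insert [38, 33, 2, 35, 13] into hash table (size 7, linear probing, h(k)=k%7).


Insertions: 38->slot 3; 33->slot 5; 2->slot 2; 35->slot 0; 13->slot 6
Table: [35, None, 2, 38, None, 33, 13]


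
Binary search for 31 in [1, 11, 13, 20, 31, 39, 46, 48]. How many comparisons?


Search for 31:
[0,7] mid=3 arr[3]=20
[4,7] mid=5 arr[5]=39
[4,4] mid=4 arr[4]=31
Total: 3 comparisons


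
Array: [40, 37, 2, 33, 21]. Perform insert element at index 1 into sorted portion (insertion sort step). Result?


After one pass: [37, 40, 2, 33, 21]


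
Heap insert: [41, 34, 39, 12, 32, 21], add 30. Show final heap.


Append 30: [41, 34, 39, 12, 32, 21, 30]
Bubble up: no swaps needed
Result: [41, 34, 39, 12, 32, 21, 30]


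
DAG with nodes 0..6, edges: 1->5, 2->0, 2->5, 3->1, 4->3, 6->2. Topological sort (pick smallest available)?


Kahn's algorithm, process smallest node first
Order: [4, 3, 1, 6, 2, 0, 5]


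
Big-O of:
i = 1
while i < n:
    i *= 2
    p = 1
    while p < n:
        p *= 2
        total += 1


Per nesting level: O(log n) * O(log n) = O((log n)^2)
Complexity: O((log n)^2)


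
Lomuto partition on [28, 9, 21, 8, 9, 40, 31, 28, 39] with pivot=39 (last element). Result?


Elements <= 39 go left of pivot.
Result: [28, 9, 21, 8, 9, 31, 28, 39, 40], pivot at index 7


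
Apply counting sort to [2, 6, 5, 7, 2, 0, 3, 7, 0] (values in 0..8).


Count array: [2, 0, 2, 1, 0, 1, 1, 2, 0]
Reconstruct: [0, 0, 2, 2, 3, 5, 6, 7, 7]


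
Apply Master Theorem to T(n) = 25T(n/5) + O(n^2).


a=25, b=5, c=2. log_5(25)=2 = c=2. Case 2: O(n^c log n) = O(n^2 log n)
Complexity: O(n^2 log n)


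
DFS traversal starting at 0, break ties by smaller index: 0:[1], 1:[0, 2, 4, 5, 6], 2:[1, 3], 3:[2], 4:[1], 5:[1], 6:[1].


DFS stack-based: start with [0]
Visit order: [0, 1, 2, 3, 4, 5, 6]


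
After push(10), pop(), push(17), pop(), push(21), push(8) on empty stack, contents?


push(10) -> [10]
pop() returns 10 -> []
push(17) -> [17]
pop() returns 17 -> []
push(21) -> [21]
push(8) -> [21, 8]
Final stack (bottom to top): [21, 8]


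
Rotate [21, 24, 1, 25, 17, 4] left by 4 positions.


Left rotate by 4: [17, 4, 21, 24, 1, 25]


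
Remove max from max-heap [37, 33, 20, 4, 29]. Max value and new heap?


Max = 37
Replace root with last, heapify down
Resulting heap: [33, 29, 20, 4]


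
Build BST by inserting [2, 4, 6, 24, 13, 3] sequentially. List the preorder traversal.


Root = 2; build tree by BST insertion.
Preorder traversal: [2, 4, 3, 6, 24, 13]


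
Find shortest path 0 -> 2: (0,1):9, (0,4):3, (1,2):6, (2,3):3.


Dijkstra from 0:
Distances: {0: 0, 1: 9, 2: 15, 3: 18, 4: 3}
Shortest distance to 2 = 15, path = [0, 1, 2]


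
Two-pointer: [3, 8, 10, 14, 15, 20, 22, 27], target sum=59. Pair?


Two pointers: lo=0, hi=7
No pair sums to 59


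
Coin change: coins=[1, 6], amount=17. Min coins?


dp[0]=0; dp[i]=1+min(dp[i-c] for c in coins)
...dp[12]=2, dp[13]=3, dp[14]=4, dp[15]=5, dp[16]=6, dp[17]=7
Minimum coins for 17 = 7


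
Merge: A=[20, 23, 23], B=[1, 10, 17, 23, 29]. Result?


Compare heads, take smaller each step.
Merged: [1, 10, 17, 20, 23, 23, 23, 29]


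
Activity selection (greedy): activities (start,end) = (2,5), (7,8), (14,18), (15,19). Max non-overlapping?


Greedy: pick earliest-ending, then skip overlaps.
Selected (3 activities): [(2, 5), (7, 8), (14, 18)]


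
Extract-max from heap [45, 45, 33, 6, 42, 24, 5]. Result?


Max = 45
Replace root with last, heapify down
Resulting heap: [45, 42, 33, 6, 5, 24]


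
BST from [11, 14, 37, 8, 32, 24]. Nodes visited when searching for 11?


BST root = 11
Search for 11: compare at each node
Path: [11]


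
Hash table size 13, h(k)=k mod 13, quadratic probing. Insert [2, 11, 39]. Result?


Insertions: 2->slot 2; 11->slot 11; 39->slot 0
Table: [39, None, 2, None, None, None, None, None, None, None, None, 11, None]


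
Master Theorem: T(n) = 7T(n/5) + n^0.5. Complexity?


a=7, b=5, c=0.5. log_5(7)=1.209 > c=0.5. Case 1: O(n^log_b(a)) = O(n^1.209)
Complexity: O(n^1.209)


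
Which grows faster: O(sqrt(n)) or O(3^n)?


sublinear grows slower than exponential (base 3)
O(sqrt(n)) is asymptotically smaller; O(3^n) grows faster


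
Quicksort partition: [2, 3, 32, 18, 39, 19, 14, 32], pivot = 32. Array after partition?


Elements <= 32 go left of pivot.
Result: [2, 3, 32, 18, 19, 14, 32, 39], pivot at index 6


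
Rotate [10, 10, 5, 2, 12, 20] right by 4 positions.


Right rotate by 4: [5, 2, 12, 20, 10, 10]


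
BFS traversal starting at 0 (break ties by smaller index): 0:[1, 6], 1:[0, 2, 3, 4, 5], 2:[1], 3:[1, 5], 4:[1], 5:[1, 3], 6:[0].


BFS queue: start with [0]
Visit order: [0, 1, 6, 2, 3, 4, 5]


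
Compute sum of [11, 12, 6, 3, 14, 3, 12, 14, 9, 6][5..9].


Prefix sums: [0, 11, 23, 29, 32, 46, 49, 61, 75, 84, 90]
Sum[5..9] = prefix[10] - prefix[5] = 90 - 46 = 44


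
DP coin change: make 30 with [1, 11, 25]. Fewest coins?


dp[0]=0; dp[i]=1+min(dp[i-c] for c in coins)
...dp[25]=1, dp[26]=2, dp[27]=3, dp[28]=4, dp[29]=5, dp[30]=6
Minimum coins for 30 = 6


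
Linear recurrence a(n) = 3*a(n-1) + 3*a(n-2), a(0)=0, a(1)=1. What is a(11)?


Build bottom-up:
...a(9)=35316, a(10)=133893, a(11)=3*133893+3*35316=507627


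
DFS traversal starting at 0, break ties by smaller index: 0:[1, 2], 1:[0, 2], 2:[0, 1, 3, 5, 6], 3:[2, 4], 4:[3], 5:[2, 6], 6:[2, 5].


DFS stack-based: start with [0]
Visit order: [0, 1, 2, 3, 4, 5, 6]


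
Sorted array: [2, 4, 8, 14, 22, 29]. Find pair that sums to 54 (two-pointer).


Two pointers: lo=0, hi=5
No pair sums to 54


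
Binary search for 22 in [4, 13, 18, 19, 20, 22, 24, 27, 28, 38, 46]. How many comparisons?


Search for 22:
[0,10] mid=5 arr[5]=22
Total: 1 comparisons


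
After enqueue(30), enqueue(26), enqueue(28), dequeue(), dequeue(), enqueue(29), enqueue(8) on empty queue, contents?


enqueue(30) -> [30]
enqueue(26) -> [30, 26]
enqueue(28) -> [30, 26, 28]
dequeue() returns 30 -> [26, 28]
dequeue() returns 26 -> [28]
enqueue(29) -> [28, 29]
enqueue(8) -> [28, 29, 8]
Final queue (front to back): [28, 29, 8]


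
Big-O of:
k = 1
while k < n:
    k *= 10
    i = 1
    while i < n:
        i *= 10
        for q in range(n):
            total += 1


Per nesting level: O(log n) * O(log n) * O(n) = O(n (log n)^2)
Complexity: O(n (log n)^2)


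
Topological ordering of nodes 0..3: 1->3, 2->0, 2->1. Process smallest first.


Kahn's algorithm, process smallest node first
Order: [2, 0, 1, 3]


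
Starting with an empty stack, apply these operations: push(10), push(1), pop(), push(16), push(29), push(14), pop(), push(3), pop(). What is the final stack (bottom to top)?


push(10) -> [10]
push(1) -> [10, 1]
pop() returns 1 -> [10]
push(16) -> [10, 16]
push(29) -> [10, 16, 29]
push(14) -> [10, 16, 29, 14]
pop() returns 14 -> [10, 16, 29]
push(3) -> [10, 16, 29, 3]
pop() returns 3 -> [10, 16, 29]
Final stack (bottom to top): [10, 16, 29]


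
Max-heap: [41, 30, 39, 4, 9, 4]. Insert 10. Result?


Append 10: [41, 30, 39, 4, 9, 4, 10]
Bubble up: no swaps needed
Result: [41, 30, 39, 4, 9, 4, 10]


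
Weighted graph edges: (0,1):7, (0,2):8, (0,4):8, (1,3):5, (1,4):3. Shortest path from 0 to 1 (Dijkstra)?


Dijkstra from 0:
Distances: {0: 0, 1: 7, 2: 8, 3: 12, 4: 8}
Shortest distance to 1 = 7, path = [0, 1]


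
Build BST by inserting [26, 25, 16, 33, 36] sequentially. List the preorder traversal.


Root = 26; build tree by BST insertion.
Preorder traversal: [26, 25, 16, 33, 36]


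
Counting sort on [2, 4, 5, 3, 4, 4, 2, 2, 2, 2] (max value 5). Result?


Count array: [0, 0, 5, 1, 3, 1]
Reconstruct: [2, 2, 2, 2, 2, 3, 4, 4, 4, 5]


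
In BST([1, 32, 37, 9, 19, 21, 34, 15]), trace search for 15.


BST root = 1
Search for 15: compare at each node
Path: [1, 32, 9, 19, 15]


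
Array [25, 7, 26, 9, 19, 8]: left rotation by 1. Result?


Left rotate by 1: [7, 26, 9, 19, 8, 25]


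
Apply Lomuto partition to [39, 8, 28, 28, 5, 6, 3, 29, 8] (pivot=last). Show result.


Elements <= 8 go left of pivot.
Result: [8, 5, 6, 3, 8, 28, 28, 29, 39], pivot at index 4


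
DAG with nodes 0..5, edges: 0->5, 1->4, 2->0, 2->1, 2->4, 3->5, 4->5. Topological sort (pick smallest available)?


Kahn's algorithm, process smallest node first
Order: [2, 0, 1, 3, 4, 5]


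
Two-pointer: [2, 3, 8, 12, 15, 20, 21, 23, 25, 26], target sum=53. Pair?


Two pointers: lo=0, hi=9
No pair sums to 53


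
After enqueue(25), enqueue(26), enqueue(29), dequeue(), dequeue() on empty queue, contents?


enqueue(25) -> [25]
enqueue(26) -> [25, 26]
enqueue(29) -> [25, 26, 29]
dequeue() returns 25 -> [26, 29]
dequeue() returns 26 -> [29]
Final queue (front to back): [29]


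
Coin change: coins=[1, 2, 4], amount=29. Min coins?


dp[0]=0; dp[i]=1+min(dp[i-c] for c in coins)
...dp[24]=6, dp[25]=7, dp[26]=7, dp[27]=8, dp[28]=7, dp[29]=8
Minimum coins for 29 = 8


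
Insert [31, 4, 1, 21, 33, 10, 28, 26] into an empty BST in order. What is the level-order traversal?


Root = 31; build tree by BST insertion.
Level-Order traversal: [31, 4, 33, 1, 21, 10, 28, 26]


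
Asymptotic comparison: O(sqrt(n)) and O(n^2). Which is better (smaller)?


sublinear grows slower than quadratic
O(sqrt(n)) is asymptotically smaller; O(n^2) grows faster


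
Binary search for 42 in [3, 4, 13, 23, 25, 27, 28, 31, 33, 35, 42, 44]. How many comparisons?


Search for 42:
[0,11] mid=5 arr[5]=27
[6,11] mid=8 arr[8]=33
[9,11] mid=10 arr[10]=42
Total: 3 comparisons


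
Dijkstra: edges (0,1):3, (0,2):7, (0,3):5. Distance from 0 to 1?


Dijkstra from 0:
Distances: {0: 0, 1: 3, 2: 7, 3: 5}
Shortest distance to 1 = 3, path = [0, 1]


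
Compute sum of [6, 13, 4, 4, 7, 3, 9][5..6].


Prefix sums: [0, 6, 19, 23, 27, 34, 37, 46]
Sum[5..6] = prefix[7] - prefix[5] = 46 - 34 = 12


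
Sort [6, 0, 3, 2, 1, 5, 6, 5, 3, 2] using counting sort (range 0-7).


Count array: [1, 1, 2, 2, 0, 2, 2, 0]
Reconstruct: [0, 1, 2, 2, 3, 3, 5, 5, 6, 6]


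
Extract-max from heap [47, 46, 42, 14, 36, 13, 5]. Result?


Max = 47
Replace root with last, heapify down
Resulting heap: [46, 36, 42, 14, 5, 13]


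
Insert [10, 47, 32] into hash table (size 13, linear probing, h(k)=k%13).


Insertions: 10->slot 10; 47->slot 8; 32->slot 6
Table: [None, None, None, None, None, None, 32, None, 47, None, 10, None, None]


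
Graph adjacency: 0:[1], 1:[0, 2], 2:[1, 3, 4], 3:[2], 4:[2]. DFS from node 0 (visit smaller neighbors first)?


DFS stack-based: start with [0]
Visit order: [0, 1, 2, 3, 4]


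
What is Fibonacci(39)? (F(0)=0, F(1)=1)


F(n)=F(n-1)+F(n-2)
...F(37)=24157817, F(38)=39088169, F(39)=63245986


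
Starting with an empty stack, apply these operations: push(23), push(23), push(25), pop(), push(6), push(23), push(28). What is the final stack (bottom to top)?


push(23) -> [23]
push(23) -> [23, 23]
push(25) -> [23, 23, 25]
pop() returns 25 -> [23, 23]
push(6) -> [23, 23, 6]
push(23) -> [23, 23, 6, 23]
push(28) -> [23, 23, 6, 23, 28]
Final stack (bottom to top): [23, 23, 6, 23, 28]


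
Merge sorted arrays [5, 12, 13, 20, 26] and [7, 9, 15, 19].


Compare heads, take smaller each step.
Merged: [5, 7, 9, 12, 13, 15, 19, 20, 26]


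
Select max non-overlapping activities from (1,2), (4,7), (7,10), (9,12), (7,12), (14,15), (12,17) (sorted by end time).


Greedy: pick earliest-ending, then skip overlaps.
Selected (4 activities): [(1, 2), (4, 7), (7, 10), (14, 15)]


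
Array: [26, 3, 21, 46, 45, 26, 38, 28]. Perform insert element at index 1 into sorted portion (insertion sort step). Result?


After one pass: [3, 26, 21, 46, 45, 26, 38, 28]


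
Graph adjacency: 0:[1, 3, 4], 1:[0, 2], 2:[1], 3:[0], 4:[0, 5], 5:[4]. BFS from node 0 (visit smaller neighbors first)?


BFS queue: start with [0]
Visit order: [0, 1, 3, 4, 2, 5]


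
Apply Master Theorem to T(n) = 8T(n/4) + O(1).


a=8, b=4, c=0. log_4(8)=1.5 > c=0. Case 1: O(n^log_b(a)) = O(n^1.500)
Complexity: O(n^1.500)


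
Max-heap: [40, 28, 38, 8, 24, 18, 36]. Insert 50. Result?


Append 50: [40, 28, 38, 8, 24, 18, 36, 50]
Bubble up: swap idx 7(50) with idx 3(8); swap idx 3(50) with idx 1(28); swap idx 1(50) with idx 0(40)
Result: [50, 40, 38, 28, 24, 18, 36, 8]


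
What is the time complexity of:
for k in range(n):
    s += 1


Per nesting level: O(n) = O(n)
Complexity: O(n)


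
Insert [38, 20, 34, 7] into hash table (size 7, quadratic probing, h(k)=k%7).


Insertions: 38->slot 3; 20->slot 6; 34->slot 0; 7->slot 1
Table: [34, 7, None, 38, None, None, 20]


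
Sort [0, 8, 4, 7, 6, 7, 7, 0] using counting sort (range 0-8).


Count array: [2, 0, 0, 0, 1, 0, 1, 3, 1]
Reconstruct: [0, 0, 4, 6, 7, 7, 7, 8]


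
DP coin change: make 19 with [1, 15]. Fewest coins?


dp[0]=0; dp[i]=1+min(dp[i-c] for c in coins)
...dp[14]=14, dp[15]=1, dp[16]=2, dp[17]=3, dp[18]=4, dp[19]=5
Minimum coins for 19 = 5


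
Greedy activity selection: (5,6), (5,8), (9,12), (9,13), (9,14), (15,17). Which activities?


Greedy: pick earliest-ending, then skip overlaps.
Selected (3 activities): [(5, 6), (9, 12), (15, 17)]


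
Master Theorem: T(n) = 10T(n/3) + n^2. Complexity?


a=10, b=3, c=2. log_3(10)=2.096 > c=2. Case 1: O(n^log_b(a)) = O(n^2.096)
Complexity: O(n^2.096)


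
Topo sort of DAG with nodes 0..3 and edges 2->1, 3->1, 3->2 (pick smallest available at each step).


Kahn's algorithm, process smallest node first
Order: [0, 3, 2, 1]


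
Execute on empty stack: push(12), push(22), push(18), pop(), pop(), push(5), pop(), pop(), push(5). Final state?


push(12) -> [12]
push(22) -> [12, 22]
push(18) -> [12, 22, 18]
pop() returns 18 -> [12, 22]
pop() returns 22 -> [12]
push(5) -> [12, 5]
pop() returns 5 -> [12]
pop() returns 12 -> []
push(5) -> [5]
Final stack (bottom to top): [5]


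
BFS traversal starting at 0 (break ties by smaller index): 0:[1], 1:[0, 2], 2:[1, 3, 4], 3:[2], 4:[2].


BFS queue: start with [0]
Visit order: [0, 1, 2, 3, 4]


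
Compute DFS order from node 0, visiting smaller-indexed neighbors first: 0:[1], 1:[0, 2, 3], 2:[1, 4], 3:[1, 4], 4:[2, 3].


DFS stack-based: start with [0]
Visit order: [0, 1, 2, 4, 3]


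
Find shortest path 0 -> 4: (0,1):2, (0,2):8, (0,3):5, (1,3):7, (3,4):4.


Dijkstra from 0:
Distances: {0: 0, 1: 2, 2: 8, 3: 5, 4: 9}
Shortest distance to 4 = 9, path = [0, 3, 4]


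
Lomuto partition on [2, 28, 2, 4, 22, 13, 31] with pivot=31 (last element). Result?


Elements <= 31 go left of pivot.
Result: [2, 28, 2, 4, 22, 13, 31], pivot at index 6


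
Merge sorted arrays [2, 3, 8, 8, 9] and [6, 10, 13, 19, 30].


Compare heads, take smaller each step.
Merged: [2, 3, 6, 8, 8, 9, 10, 13, 19, 30]


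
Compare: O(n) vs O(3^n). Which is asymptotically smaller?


linear grows slower than exponential (base 3)
O(n) is asymptotically smaller; O(3^n) grows faster


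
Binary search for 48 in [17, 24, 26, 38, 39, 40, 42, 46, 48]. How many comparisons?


Search for 48:
[0,8] mid=4 arr[4]=39
[5,8] mid=6 arr[6]=42
[7,8] mid=7 arr[7]=46
[8,8] mid=8 arr[8]=48
Total: 4 comparisons


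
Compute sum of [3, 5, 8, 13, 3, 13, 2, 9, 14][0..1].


Prefix sums: [0, 3, 8, 16, 29, 32, 45, 47, 56, 70]
Sum[0..1] = prefix[2] - prefix[0] = 8 - 0 = 8


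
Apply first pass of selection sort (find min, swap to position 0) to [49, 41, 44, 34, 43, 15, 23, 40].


After one pass: [15, 41, 44, 34, 43, 49, 23, 40]


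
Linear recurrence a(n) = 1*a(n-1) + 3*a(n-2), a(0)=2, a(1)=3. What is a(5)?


Build bottom-up:
...a(3)=18, a(4)=45, a(5)=1*45+3*18=99


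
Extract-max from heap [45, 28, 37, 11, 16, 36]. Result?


Max = 45
Replace root with last, heapify down
Resulting heap: [37, 28, 36, 11, 16]


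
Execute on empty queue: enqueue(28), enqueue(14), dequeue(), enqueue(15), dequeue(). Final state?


enqueue(28) -> [28]
enqueue(14) -> [28, 14]
dequeue() returns 28 -> [14]
enqueue(15) -> [14, 15]
dequeue() returns 14 -> [15]
Final queue (front to back): [15]


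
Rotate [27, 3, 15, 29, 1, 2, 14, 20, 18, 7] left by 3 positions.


Left rotate by 3: [29, 1, 2, 14, 20, 18, 7, 27, 3, 15]


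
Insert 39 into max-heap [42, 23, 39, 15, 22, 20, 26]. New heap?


Append 39: [42, 23, 39, 15, 22, 20, 26, 39]
Bubble up: swap idx 7(39) with idx 3(15); swap idx 3(39) with idx 1(23)
Result: [42, 39, 39, 23, 22, 20, 26, 15]


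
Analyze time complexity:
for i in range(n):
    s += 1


Per nesting level: O(n) = O(n)
Complexity: O(n)


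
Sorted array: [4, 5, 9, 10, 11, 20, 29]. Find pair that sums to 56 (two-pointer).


Two pointers: lo=0, hi=6
No pair sums to 56


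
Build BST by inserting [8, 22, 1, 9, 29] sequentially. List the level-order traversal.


Root = 8; build tree by BST insertion.
Level-Order traversal: [8, 1, 22, 9, 29]


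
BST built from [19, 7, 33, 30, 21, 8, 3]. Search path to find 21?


BST root = 19
Search for 21: compare at each node
Path: [19, 33, 30, 21]


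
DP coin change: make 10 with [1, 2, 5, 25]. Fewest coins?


dp[0]=0; dp[i]=1+min(dp[i-c] for c in coins)
...dp[5]=1, dp[6]=2, dp[7]=2, dp[8]=3, dp[9]=3, dp[10]=2
Minimum coins for 10 = 2


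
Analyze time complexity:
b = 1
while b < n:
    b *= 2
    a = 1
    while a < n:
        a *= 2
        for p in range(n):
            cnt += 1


Per nesting level: O(log n) * O(log n) * O(n) = O(n (log n)^2)
Complexity: O(n (log n)^2)


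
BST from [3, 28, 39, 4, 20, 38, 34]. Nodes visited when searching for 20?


BST root = 3
Search for 20: compare at each node
Path: [3, 28, 4, 20]


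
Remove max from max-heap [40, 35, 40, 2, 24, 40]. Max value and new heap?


Max = 40
Replace root with last, heapify down
Resulting heap: [40, 35, 40, 2, 24]


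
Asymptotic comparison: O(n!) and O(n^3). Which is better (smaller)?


cubic grows slower than factorial
O(n^3) is asymptotically smaller; O(n!) grows faster


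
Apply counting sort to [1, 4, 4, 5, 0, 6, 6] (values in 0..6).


Count array: [1, 1, 0, 0, 2, 1, 2]
Reconstruct: [0, 1, 4, 4, 5, 6, 6]


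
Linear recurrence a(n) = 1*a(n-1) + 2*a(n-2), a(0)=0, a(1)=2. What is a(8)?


Build bottom-up:
...a(6)=42, a(7)=86, a(8)=1*86+2*42=170


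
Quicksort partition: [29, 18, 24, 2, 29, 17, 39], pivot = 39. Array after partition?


Elements <= 39 go left of pivot.
Result: [29, 18, 24, 2, 29, 17, 39], pivot at index 6


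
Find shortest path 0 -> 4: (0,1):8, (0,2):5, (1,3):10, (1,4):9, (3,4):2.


Dijkstra from 0:
Distances: {0: 0, 1: 8, 2: 5, 3: 18, 4: 17}
Shortest distance to 4 = 17, path = [0, 1, 4]


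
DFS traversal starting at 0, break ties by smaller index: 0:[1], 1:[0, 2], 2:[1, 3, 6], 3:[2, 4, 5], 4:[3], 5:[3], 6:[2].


DFS stack-based: start with [0]
Visit order: [0, 1, 2, 3, 4, 5, 6]


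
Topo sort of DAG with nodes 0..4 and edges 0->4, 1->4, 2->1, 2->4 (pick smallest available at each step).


Kahn's algorithm, process smallest node first
Order: [0, 2, 1, 3, 4]


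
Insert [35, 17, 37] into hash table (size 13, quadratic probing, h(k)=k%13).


Insertions: 35->slot 9; 17->slot 4; 37->slot 11
Table: [None, None, None, None, 17, None, None, None, None, 35, None, 37, None]


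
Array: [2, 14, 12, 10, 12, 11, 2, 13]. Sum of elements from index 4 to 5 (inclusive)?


Prefix sums: [0, 2, 16, 28, 38, 50, 61, 63, 76]
Sum[4..5] = prefix[6] - prefix[4] = 61 - 38 = 23


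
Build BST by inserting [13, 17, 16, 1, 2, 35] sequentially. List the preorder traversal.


Root = 13; build tree by BST insertion.
Preorder traversal: [13, 1, 2, 17, 16, 35]


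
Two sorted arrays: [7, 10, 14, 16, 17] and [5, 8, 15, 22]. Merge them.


Compare heads, take smaller each step.
Merged: [5, 7, 8, 10, 14, 15, 16, 17, 22]


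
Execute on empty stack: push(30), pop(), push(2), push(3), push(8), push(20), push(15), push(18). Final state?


push(30) -> [30]
pop() returns 30 -> []
push(2) -> [2]
push(3) -> [2, 3]
push(8) -> [2, 3, 8]
push(20) -> [2, 3, 8, 20]
push(15) -> [2, 3, 8, 20, 15]
push(18) -> [2, 3, 8, 20, 15, 18]
Final stack (bottom to top): [2, 3, 8, 20, 15, 18]


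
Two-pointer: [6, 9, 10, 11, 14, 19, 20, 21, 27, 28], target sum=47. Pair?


Two pointers: lo=0, hi=9
Found pair: (19, 28) summing to 47


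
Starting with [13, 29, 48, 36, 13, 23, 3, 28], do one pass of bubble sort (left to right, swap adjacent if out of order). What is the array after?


After one pass: [13, 29, 36, 13, 23, 3, 28, 48]


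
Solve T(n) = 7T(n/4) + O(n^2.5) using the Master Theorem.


a=7, b=4, c=2.5. log_4(7)=1.404 < c=2.5. Case 3: O(n^c) = O(n^2.500)
Complexity: O(n^2.500)


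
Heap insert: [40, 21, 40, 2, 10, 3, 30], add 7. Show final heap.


Append 7: [40, 21, 40, 2, 10, 3, 30, 7]
Bubble up: swap idx 7(7) with idx 3(2)
Result: [40, 21, 40, 7, 10, 3, 30, 2]


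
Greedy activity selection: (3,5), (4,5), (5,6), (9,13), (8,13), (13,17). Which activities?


Greedy: pick earliest-ending, then skip overlaps.
Selected (4 activities): [(3, 5), (5, 6), (9, 13), (13, 17)]


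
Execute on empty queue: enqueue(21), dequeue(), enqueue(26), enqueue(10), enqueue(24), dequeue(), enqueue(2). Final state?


enqueue(21) -> [21]
dequeue() returns 21 -> []
enqueue(26) -> [26]
enqueue(10) -> [26, 10]
enqueue(24) -> [26, 10, 24]
dequeue() returns 26 -> [10, 24]
enqueue(2) -> [10, 24, 2]
Final queue (front to back): [10, 24, 2]


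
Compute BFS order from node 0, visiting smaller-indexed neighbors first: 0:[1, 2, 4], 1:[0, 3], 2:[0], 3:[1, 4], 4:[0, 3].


BFS queue: start with [0]
Visit order: [0, 1, 2, 4, 3]


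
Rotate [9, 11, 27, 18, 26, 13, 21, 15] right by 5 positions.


Right rotate by 5: [18, 26, 13, 21, 15, 9, 11, 27]


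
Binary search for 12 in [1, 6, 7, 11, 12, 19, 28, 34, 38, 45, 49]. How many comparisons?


Search for 12:
[0,10] mid=5 arr[5]=19
[0,4] mid=2 arr[2]=7
[3,4] mid=3 arr[3]=11
[4,4] mid=4 arr[4]=12
Total: 4 comparisons


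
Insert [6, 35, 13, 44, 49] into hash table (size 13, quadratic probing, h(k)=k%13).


Insertions: 6->slot 6; 35->slot 9; 13->slot 0; 44->slot 5; 49->slot 10
Table: [13, None, None, None, None, 44, 6, None, None, 35, 49, None, None]


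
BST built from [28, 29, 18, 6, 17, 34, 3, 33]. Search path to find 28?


BST root = 28
Search for 28: compare at each node
Path: [28]


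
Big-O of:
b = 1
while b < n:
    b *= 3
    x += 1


Per nesting level: O(log n) = O(log n)
Complexity: O(log n)


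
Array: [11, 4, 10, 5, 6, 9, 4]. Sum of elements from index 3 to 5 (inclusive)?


Prefix sums: [0, 11, 15, 25, 30, 36, 45, 49]
Sum[3..5] = prefix[6] - prefix[3] = 45 - 25 = 20


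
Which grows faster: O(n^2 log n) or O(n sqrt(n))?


n^1.5 grows slower than n^2 log n
O(n sqrt(n)) is asymptotically smaller; O(n^2 log n) grows faster


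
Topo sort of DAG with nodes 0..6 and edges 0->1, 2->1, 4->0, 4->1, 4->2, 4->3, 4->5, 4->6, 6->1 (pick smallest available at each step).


Kahn's algorithm, process smallest node first
Order: [4, 0, 2, 3, 5, 6, 1]


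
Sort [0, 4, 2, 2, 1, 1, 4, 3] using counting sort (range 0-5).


Count array: [1, 2, 2, 1, 2, 0]
Reconstruct: [0, 1, 1, 2, 2, 3, 4, 4]


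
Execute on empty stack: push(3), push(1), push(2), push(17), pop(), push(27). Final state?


push(3) -> [3]
push(1) -> [3, 1]
push(2) -> [3, 1, 2]
push(17) -> [3, 1, 2, 17]
pop() returns 17 -> [3, 1, 2]
push(27) -> [3, 1, 2, 27]
Final stack (bottom to top): [3, 1, 2, 27]


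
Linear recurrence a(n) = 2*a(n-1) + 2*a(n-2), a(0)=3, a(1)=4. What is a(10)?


Build bottom-up:
...a(8)=5552, a(9)=15168, a(10)=2*15168+2*5552=41440


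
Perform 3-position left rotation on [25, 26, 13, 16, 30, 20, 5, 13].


Left rotate by 3: [16, 30, 20, 5, 13, 25, 26, 13]


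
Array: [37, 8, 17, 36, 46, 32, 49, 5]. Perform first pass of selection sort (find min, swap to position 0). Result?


After one pass: [5, 8, 17, 36, 46, 32, 49, 37]


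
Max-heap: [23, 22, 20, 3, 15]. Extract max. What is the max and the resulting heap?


Max = 23
Replace root with last, heapify down
Resulting heap: [22, 15, 20, 3]


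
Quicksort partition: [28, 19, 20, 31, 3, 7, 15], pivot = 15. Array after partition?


Elements <= 15 go left of pivot.
Result: [3, 7, 15, 31, 28, 19, 20], pivot at index 2


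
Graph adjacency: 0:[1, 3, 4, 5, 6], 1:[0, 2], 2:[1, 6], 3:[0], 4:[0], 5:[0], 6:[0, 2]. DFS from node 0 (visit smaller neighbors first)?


DFS stack-based: start with [0]
Visit order: [0, 1, 2, 6, 3, 4, 5]


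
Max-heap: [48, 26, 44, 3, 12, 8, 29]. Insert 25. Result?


Append 25: [48, 26, 44, 3, 12, 8, 29, 25]
Bubble up: swap idx 7(25) with idx 3(3)
Result: [48, 26, 44, 25, 12, 8, 29, 3]


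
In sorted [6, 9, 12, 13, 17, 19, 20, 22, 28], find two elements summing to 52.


Two pointers: lo=0, hi=8
No pair sums to 52


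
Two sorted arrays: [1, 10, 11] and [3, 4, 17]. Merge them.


Compare heads, take smaller each step.
Merged: [1, 3, 4, 10, 11, 17]


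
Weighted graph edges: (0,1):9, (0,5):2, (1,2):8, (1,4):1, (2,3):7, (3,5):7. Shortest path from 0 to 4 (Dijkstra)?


Dijkstra from 0:
Distances: {0: 0, 1: 9, 2: 16, 3: 9, 4: 10, 5: 2}
Shortest distance to 4 = 10, path = [0, 1, 4]


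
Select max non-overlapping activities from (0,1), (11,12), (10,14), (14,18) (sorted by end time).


Greedy: pick earliest-ending, then skip overlaps.
Selected (3 activities): [(0, 1), (11, 12), (14, 18)]


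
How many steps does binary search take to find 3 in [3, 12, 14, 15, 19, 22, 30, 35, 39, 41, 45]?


Search for 3:
[0,10] mid=5 arr[5]=22
[0,4] mid=2 arr[2]=14
[0,1] mid=0 arr[0]=3
Total: 3 comparisons


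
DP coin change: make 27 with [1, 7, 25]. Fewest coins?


dp[0]=0; dp[i]=1+min(dp[i-c] for c in coins)
...dp[22]=4, dp[23]=5, dp[24]=6, dp[25]=1, dp[26]=2, dp[27]=3
Minimum coins for 27 = 3


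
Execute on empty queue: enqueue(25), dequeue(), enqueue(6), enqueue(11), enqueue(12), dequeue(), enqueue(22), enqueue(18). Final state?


enqueue(25) -> [25]
dequeue() returns 25 -> []
enqueue(6) -> [6]
enqueue(11) -> [6, 11]
enqueue(12) -> [6, 11, 12]
dequeue() returns 6 -> [11, 12]
enqueue(22) -> [11, 12, 22]
enqueue(18) -> [11, 12, 22, 18]
Final queue (front to back): [11, 12, 22, 18]
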